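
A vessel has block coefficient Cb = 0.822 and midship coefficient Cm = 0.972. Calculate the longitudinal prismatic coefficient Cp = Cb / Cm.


Formula: Cp = Cb / Cm
Substituting: Cp = 0.822 / 0.972
Result: Cp ≈ 0.84568 (5 s.f.)

0.84568


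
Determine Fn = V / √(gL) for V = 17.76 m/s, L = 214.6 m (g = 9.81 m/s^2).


Formula: Fn = V / sqrt(g * L)
Step 1 — g * L = 9.81 * 214.6 = 2105.226
Step 2 — sqrt(g * L) = sqrt(2105.226) = 45.882742
Step 3 — Fn = 17.76 / 45.882742 ≈ 0.38707 (5 s.f.)

0.38707


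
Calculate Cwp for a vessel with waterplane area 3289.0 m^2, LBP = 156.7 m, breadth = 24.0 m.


Formula: Cwp = Aw / (L * B)
Step 1 — L * B = 156.7 * 24.0 = 3760.8 m^2
Step 2 — Cwp = 3289.0 / 3760.8 ≈ 0.87455 (5 s.f.)

0.87455


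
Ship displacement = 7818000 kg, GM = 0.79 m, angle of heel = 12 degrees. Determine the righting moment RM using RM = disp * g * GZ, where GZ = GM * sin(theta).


Formula: GZ = GM * sin(theta); RM = disp * g * GZ
Step 1 — GZ = 0.79 * sin(12°) = 0.79 * 0.207912 = 0.16425 m
Step 2 — RM = 7818000 * 9.81 * 0.16425 ≈ 12597000 N·m (5 s.f.)

12597000 N·m


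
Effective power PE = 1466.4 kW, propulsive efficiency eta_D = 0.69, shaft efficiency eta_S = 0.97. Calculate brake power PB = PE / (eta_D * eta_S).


Formula: PB = PE / (eta_D * eta_S)
Step 1 — combined efficiency = eta_D * eta_S = 0.69 * 0.97 = 0.6693
Step 2 — PB = 1466.4 / 0.6693 ≈ 2190.9 kW (5 s.f.)

2190.9 kW


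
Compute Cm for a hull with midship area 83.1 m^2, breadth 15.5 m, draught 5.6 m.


Formula: Cm = Am / (B * T)
Step 1 — B * T = 15.5 * 5.6 = 86.8 m^2
Step 2 — Cm = 83.1 / 86.8 ≈ 0.95737 (5 s.f.)

0.95737


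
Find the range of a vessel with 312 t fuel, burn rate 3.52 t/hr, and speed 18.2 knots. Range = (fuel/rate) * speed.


Formula: endurance = fuel / rate; range = endurance * speed
Step 1 — endurance = 312 / 3.52 = 88.6364 hours
Step 2 — range = 88.6364 * 18.2 ≈ 1613.2 nautical miles (5 s.f.)

1613.2 NM


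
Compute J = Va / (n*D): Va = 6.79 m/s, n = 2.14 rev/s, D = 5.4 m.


Formula: J = Va / (n * D)
Step 1 — n * D = 2.14 * 5.4 = 11.556
Step 2 — J = 6.79 / 11.556 ≈ 0.58757 (5 s.f.)

0.58757


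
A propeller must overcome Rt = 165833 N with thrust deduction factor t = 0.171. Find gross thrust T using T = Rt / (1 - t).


Formula: T = Rt / (1 - t)
Step 1 — (1 - t) = 1 - 0.171 = 0.829
Step 2 — T = 165833 / 0.829 ≈ 200040 N (5 s.f.)

200040 N


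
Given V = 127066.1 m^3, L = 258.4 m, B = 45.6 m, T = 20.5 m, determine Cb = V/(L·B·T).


Formula: Cb = V / (L * B * T)
Step 1 — L * B * T = 258.4 * 45.6 * 20.5 = 241552.32 m^3
Step 2 — Cb = 127066.1 / 241552.32 ≈ 0.52604 (5 s.f.)

0.52604


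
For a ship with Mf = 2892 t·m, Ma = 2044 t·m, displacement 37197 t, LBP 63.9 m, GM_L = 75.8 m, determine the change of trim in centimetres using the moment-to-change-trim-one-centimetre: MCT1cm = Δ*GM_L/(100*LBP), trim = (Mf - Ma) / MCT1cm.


Formula: net trimming moment = Mf - Ma; MCT1cm = Δ*GM_L/(100*LBP); trim = net moment / MCT1cm
Step 1 — net trimming moment = 2892 - 2044 = 848 t·m
Step 2 — MCT1cm = 37197 * 75.8 / (100 * 63.9) = 441.2414 t·m/cm
Step 3 — trim = 848 / 441.2414 ≈ 1.9219 cm (5 s.f.)

1.9219 cm


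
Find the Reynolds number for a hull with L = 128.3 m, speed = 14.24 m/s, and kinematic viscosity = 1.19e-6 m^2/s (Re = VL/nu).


Formula: Re = V * L / nu
Step 1 — V * L = 14.24 * 128.3 = 1826.992 m^2/s
Step 2 — Re = 1826.992 / 1.19e-6 = 1.54e+09

1.54e+09


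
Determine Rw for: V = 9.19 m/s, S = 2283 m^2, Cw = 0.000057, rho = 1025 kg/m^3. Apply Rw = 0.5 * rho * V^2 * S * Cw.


Formula: Rw = 0.5 * rho * V^2 * S * Cw
Step 1 — V^2 = 9.19^2 = 84.4561
Step 2 — 0.5 * rho * V^2 = 0.5 * 1025 * 84.4561 = 43283.75125
Step 3 — Rw = 43283.75125 * 2283 * 0.000057 ≈ 5632.6 N (5 s.f.)

5632.6 N


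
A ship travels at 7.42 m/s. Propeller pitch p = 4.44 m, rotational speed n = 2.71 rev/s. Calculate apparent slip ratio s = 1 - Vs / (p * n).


Formula: s = 1 - Vs / (p * n)
Step 1 — p * n = 4.44 * 2.71 = 12.0324
Step 2 — Vs / (p*n) = 7.42 / 12.0324 = 0.616668 (6 d.p.)
Step 3 — s = 1 - 0.616668 = 0.383332

0.383332


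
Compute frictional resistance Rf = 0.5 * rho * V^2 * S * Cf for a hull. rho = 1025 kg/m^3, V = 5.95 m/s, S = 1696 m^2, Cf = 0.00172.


Formula: Rf = 0.5 * rho * V^2 * S * Cf
Step 1 — V^2 = 5.95^2 = 35.4025
Step 2 — 0.5 * rho * V^2 = 0.5 * 1025 * 35.4025 = 18143.78125
Step 3 — Rf = 18143.78125 * 1696 * 0.00172 ≈ 52928 N (5 s.f.)

52928 N


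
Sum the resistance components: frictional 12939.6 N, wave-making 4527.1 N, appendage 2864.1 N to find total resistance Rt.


Formula: Rt = Rf + Rw + Ra
Substituting: Rt = 12939.6 + 4527.1 + 2864.1
Result: Rt = 20330.8 N

20330.8 N


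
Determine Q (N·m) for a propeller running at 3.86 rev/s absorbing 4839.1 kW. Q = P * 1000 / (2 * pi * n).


Formula: Q = P_W / (2 * pi * n)
Step 1 — P_W = 4839.1 kW * 1000 = 4839100.0 W
Step 2 — 2 * pi * n = 2 * pi * 3.86 = 24.253095
Step 3 — Q = 4839100.0 / 24.253095 ≈ 199530 N·m (5 s.f.)

199530 N·m


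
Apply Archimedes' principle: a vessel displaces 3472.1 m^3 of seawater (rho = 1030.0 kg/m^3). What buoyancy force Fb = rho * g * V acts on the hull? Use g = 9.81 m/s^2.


Formula: Fb = rho * g * V
Substituting: Fb = 1030.0 * 9.81 * 3472.1
Intermediate: 1030.0 * 9.81 = 10104.3
Result: Fb = 10104.3 * 3472.1 ≈ 35083000 N (5 s.f.)

35083000 N


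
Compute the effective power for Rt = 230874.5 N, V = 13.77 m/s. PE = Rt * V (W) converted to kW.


Formula: PE = Rt * V / 1000 (kW)
Step 1 — PE (W) = 230874.5 * 13.77 = 3179141.865 W
Step 2 — PE (kW) = 3179141.865 / 1000 ≈ 3179.1 kW (5 s.f.)

3179.1 kW


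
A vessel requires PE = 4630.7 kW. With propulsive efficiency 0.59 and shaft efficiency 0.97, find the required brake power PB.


Formula: PB = PE / (eta_D * eta_S)
Step 1 — combined efficiency = eta_D * eta_S = 0.59 * 0.97 = 0.5723
Step 2 — PB = 4630.7 / 0.5723 ≈ 8091.4 kW (5 s.f.)

8091.4 kW


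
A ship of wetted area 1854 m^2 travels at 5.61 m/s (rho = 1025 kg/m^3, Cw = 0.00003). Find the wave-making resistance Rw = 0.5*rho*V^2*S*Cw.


Formula: Rw = 0.5 * rho * V^2 * S * Cw
Step 1 — V^2 = 5.61^2 = 31.4721
Step 2 — 0.5 * rho * V^2 = 0.5 * 1025 * 31.4721 = 16129.45125
Step 3 — Rw = 16129.45125 * 1854 * 0.00003 ≈ 897.12 N (5 s.f.)

897.12 N


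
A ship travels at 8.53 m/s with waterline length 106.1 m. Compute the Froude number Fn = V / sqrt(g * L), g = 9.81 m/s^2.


Formula: Fn = V / sqrt(g * L)
Step 1 — g * L = 9.81 * 106.1 = 1040.841
Step 2 — sqrt(g * L) = sqrt(1040.841) = 32.262068
Step 3 — Fn = 8.53 / 32.262068 ≈ 0.26440 (5 s.f.)

0.26440


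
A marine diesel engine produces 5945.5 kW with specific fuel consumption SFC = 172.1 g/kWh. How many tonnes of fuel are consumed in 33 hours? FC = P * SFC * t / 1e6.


Formula: FC (tonnes) = P * SFC * t / 1,000,000
Step 1 — P * SFC * t = 5945.5 * 172.1 * 33 = 33766278.15 g
Step 2 — FC (tonnes) = 33766278.15 / 1,000,000 ≈ 33.766 tonnes (5 s.f.)

33.766 tonnes


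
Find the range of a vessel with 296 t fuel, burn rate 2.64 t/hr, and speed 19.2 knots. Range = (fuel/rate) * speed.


Formula: endurance = fuel / rate; range = endurance * speed
Step 1 — endurance = 296 / 2.64 = 112.1212 hours
Step 2 — range = 112.1212 * 19.2 ≈ 2152.7 nautical miles (5 s.f.)

2152.7 NM


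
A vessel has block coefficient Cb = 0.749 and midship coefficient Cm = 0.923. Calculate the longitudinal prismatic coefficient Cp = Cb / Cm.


Formula: Cp = Cb / Cm
Substituting: Cp = 0.749 / 0.923
Result: Cp ≈ 0.81148 (5 s.f.)

0.81148


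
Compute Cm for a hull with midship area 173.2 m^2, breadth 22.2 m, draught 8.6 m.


Formula: Cm = Am / (B * T)
Step 1 — B * T = 22.2 * 8.6 = 190.92 m^2
Step 2 — Cm = 173.2 / 190.92 ≈ 0.90719 (5 s.f.)

0.90719


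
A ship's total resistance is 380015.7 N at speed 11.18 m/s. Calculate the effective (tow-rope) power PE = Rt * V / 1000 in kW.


Formula: PE = Rt * V / 1000 (kW)
Step 1 — PE (W) = 380015.7 * 11.18 = 4248575.526 W
Step 2 — PE (kW) = 4248575.526 / 1000 ≈ 4248.6 kW (5 s.f.)

4248.6 kW


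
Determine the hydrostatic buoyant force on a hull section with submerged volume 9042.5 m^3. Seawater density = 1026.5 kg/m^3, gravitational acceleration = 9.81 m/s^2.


Formula: Fb = rho * g * V
Substituting: Fb = 1026.5 * 9.81 * 9042.5
Intermediate: 1026.5 * 9.81 = 10069.965
Result: Fb = 10069.965 * 9042.5 ≈ 91058000 N (5 s.f.)

91058000 N


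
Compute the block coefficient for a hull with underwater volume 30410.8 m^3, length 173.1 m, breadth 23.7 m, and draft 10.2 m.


Formula: Cb = V / (L * B * T)
Step 1 — L * B * T = 173.1 * 23.7 * 10.2 = 41845.194 m^3
Step 2 — Cb = 30410.8 / 41845.194 ≈ 0.72675 (5 s.f.)

0.72675


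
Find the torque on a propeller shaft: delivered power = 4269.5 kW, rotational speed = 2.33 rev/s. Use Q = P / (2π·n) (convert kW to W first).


Formula: Q = P_W / (2 * pi * n)
Step 1 — P_W = 4269.5 kW * 1000 = 4269500.0 W
Step 2 — 2 * pi * n = 2 * pi * 2.33 = 14.639822
Step 3 — Q = 4269500.0 / 14.639822 ≈ 291640 N·m (5 s.f.)

291640 N·m


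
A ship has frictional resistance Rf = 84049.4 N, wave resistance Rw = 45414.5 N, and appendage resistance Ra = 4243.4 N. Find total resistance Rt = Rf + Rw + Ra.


Formula: Rt = Rf + Rw + Ra
Substituting: Rt = 84049.4 + 45414.5 + 4243.4
Result: Rt = 133707.3 N

133707.3 N


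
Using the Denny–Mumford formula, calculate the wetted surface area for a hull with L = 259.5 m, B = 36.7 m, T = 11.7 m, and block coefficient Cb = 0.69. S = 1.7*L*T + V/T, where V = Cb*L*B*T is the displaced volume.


Formula: S = 1.7*L*T + V/T with V = Cb*L*B*T, i.e. S = L * (1.7*T + Cb*B)
Step 1 — 1.7*T = 1.7 * 11.7 = 19.89 m
Step 2 — Cb*B = 0.69 * 36.7 = 25.323 m
Step 3 — 1.7*T + Cb*B = 19.89 + 25.323 = 45.213 m
Step 4 — S = 259.5 * 45.213 ≈ 11733 m^2 (5 s.f.)

11733 m^2


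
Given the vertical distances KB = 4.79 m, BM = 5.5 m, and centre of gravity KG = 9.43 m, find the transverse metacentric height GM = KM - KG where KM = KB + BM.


Formula: GM = KB + BM - KG
Step 1 — KM = KB + BM = 4.79 + 5.5 = 10.29 m
Step 2 — GM = KM - KG = 10.29 - 9.43 = 0.86 m

0.86 m


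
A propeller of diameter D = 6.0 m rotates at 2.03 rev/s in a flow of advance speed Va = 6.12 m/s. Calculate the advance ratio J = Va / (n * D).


Formula: J = Va / (n * D)
Step 1 — n * D = 2.03 * 6.0 = 12.18
Step 2 — J = 6.12 / 12.18 ≈ 0.50246 (5 s.f.)

0.50246


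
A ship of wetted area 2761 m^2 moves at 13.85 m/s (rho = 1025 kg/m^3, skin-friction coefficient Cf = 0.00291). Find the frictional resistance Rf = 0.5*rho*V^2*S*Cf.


Formula: Rf = 0.5 * rho * V^2 * S * Cf
Step 1 — V^2 = 13.85^2 = 191.8225
Step 2 — 0.5 * rho * V^2 = 0.5 * 1025 * 191.8225 = 98309.03125
Step 3 — Rf = 98309.03125 * 2761 * 0.00291 ≈ 789860 N (5 s.f.)

789860 N


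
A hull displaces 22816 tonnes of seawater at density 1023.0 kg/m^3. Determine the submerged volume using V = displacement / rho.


Formula: V = mass / rho
Step 1 — convert tonnes to kg: 22816 t * 1000 = 22816000 kg
Step 2 — V = 22816000 / 1023.0 ≈ 22303 m^3 (5 s.f.)

22303 m^3


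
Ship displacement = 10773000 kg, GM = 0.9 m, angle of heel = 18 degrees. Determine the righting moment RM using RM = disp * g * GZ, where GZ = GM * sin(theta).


Formula: GZ = GM * sin(theta); RM = disp * g * GZ
Step 1 — GZ = 0.9 * sin(18°) = 0.9 * 0.309017 = 0.278115 m
Step 2 — RM = 10773000 * 9.81 * 0.278115 ≈ 29392000 N·m (5 s.f.)

29392000 N·m


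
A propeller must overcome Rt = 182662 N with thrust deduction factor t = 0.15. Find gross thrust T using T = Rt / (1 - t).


Formula: T = Rt / (1 - t)
Step 1 — (1 - t) = 1 - 0.15 = 0.85
Step 2 — T = 182662 / 0.85 ≈ 214900 N (5 s.f.)

214900 N


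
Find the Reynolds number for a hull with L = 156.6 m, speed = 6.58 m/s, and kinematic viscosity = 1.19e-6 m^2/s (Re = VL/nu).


Formula: Re = V * L / nu
Step 1 — V * L = 6.58 * 156.6 = 1030.428 m^2/s
Step 2 — Re = 1030.428 / 1.19e-6 = 8.66e+08

8.66e+08


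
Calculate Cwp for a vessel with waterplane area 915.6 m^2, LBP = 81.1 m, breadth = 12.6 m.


Formula: Cwp = Aw / (L * B)
Step 1 — L * B = 81.1 * 12.6 = 1021.86 m^2
Step 2 — Cwp = 915.6 / 1021.86 ≈ 0.89601 (5 s.f.)

0.89601


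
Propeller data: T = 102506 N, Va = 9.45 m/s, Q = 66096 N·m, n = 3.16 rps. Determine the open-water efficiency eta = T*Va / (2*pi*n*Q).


Formula: eta = T * Va / (2 * pi * n * Q)
Step 1 — numerator = T * Va = 102506 * 9.45 = 968681.7
Step 2 — 2 * pi * n = 2 * pi * 3.16 = 19.854866
Step 3 — denominator = 19.854866 * 66096 = 1312327.22
Step 4 — eta = 968681.7 / 1312327.22 ≈ 0.73814 (5 s.f.)

0.73814


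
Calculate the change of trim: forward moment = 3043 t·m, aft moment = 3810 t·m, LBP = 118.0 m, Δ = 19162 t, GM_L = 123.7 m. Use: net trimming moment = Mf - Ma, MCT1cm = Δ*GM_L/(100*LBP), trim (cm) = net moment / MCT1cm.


Formula: net trimming moment = Mf - Ma; MCT1cm = Δ*GM_L/(100*LBP); trim = net moment / MCT1cm
Step 1 — net trimming moment = 3043 - 3810 = -767 t·m
Step 2 — MCT1cm = 19162 * 123.7 / (100 * 118.0) = 200.8762 t·m/cm
Step 3 — trim = -767 / 200.8762 ≈ -3.8183 cm (5 s.f.)

-3.8183 cm


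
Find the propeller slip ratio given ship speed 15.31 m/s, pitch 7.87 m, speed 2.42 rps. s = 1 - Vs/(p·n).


Formula: s = 1 - Vs / (p * n)
Step 1 — p * n = 7.87 * 2.42 = 19.0454
Step 2 — Vs / (p*n) = 15.31 / 19.0454 = 0.803869 (6 d.p.)
Step 3 — s = 1 - 0.803869 = 0.196131

0.196131


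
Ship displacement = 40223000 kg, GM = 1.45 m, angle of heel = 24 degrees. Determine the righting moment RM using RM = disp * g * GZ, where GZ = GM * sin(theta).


Formula: GZ = GM * sin(theta); RM = disp * g * GZ
Step 1 — GZ = 1.45 * sin(24°) = 1.45 * 0.406737 = 0.589769 m
Step 2 — RM = 40223000 * 9.81 * 0.589769 ≈ 232720000 N·m (5 s.f.)

232720000 N·m


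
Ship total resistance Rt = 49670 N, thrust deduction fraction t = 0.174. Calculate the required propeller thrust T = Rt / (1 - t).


Formula: T = Rt / (1 - t)
Step 1 — (1 - t) = 1 - 0.174 = 0.826
Step 2 — T = 49670 / 0.826 ≈ 60133 N (5 s.f.)

60133 N


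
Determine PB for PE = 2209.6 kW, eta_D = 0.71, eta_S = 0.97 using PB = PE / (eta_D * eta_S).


Formula: PB = PE / (eta_D * eta_S)
Step 1 — combined efficiency = eta_D * eta_S = 0.71 * 0.97 = 0.6887
Step 2 — PB = 2209.6 / 0.6887 ≈ 3208.4 kW (5 s.f.)

3208.4 kW


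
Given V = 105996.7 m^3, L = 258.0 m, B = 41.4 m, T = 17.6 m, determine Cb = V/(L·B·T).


Formula: Cb = V / (L * B * T)
Step 1 — L * B * T = 258.0 * 41.4 * 17.6 = 187989.12 m^3
Step 2 — Cb = 105996.7 / 187989.12 ≈ 0.56384 (5 s.f.)

0.56384


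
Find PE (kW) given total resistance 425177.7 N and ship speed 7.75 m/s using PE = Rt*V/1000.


Formula: PE = Rt * V / 1000 (kW)
Step 1 — PE (W) = 425177.7 * 7.75 = 3295127.175 W
Step 2 — PE (kW) = 3295127.175 / 1000 ≈ 3295.1 kW (5 s.f.)

3295.1 kW


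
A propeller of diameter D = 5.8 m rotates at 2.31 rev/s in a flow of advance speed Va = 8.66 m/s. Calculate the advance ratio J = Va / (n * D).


Formula: J = Va / (n * D)
Step 1 — n * D = 2.31 * 5.8 = 13.398
Step 2 — J = 8.66 / 13.398 ≈ 0.64637 (5 s.f.)

0.64637


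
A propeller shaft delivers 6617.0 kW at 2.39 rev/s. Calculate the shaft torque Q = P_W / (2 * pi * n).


Formula: Q = P_W / (2 * pi * n)
Step 1 — P_W = 6617.0 kW * 1000 = 6617000.0 W
Step 2 — 2 * pi * n = 2 * pi * 2.39 = 15.016813
Step 3 — Q = 6617000.0 / 15.016813 ≈ 440640 N·m (5 s.f.)

440640 N·m


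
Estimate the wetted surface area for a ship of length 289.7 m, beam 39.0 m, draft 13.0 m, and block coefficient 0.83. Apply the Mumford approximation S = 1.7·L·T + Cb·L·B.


Formula: S = 1.7*L*T + V/T with V = Cb*L*B*T, i.e. S = L * (1.7*T + Cb*B)
Step 1 — 1.7*T = 1.7 * 13.0 = 22.1 m
Step 2 — Cb*B = 0.83 * 39.0 = 32.37 m
Step 3 — 1.7*T + Cb*B = 22.1 + 32.37 = 54.47 m
Step 4 — S = 289.7 * 54.47 ≈ 15780 m^2 (5 s.f.)

15780 m^2


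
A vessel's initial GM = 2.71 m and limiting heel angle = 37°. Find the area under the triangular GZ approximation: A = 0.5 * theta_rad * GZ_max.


Formula: GZ_max = GM * sin(theta); Area = 0.5 * theta_rad * GZ_max
Step 1 — GZ_max = 2.71 * sin(37°) = 2.71 * 0.601815 = 1.630919 m
Step 2 — theta_rad = 37 * pi/180 = 0.645772 rad
Step 3 — Area = 0.5 * 0.645772 * 1.630919 ≈ 0.52660 m·rad (5 s.f.)

0.52660 m·rad


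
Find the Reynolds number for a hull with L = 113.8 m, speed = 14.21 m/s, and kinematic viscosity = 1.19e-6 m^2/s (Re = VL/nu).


Formula: Re = V * L / nu
Step 1 — V * L = 14.21 * 113.8 = 1617.098 m^2/s
Step 2 — Re = 1617.098 / 1.19e-6 = 1.36e+09

1.36e+09


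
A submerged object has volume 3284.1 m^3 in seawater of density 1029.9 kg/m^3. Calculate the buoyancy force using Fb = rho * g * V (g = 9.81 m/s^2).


Formula: Fb = rho * g * V
Substituting: Fb = 1029.9 * 9.81 * 3284.1
Intermediate: 1029.9 * 9.81 = 10103.319
Result: Fb = 10103.319 * 3284.1 ≈ 33180000 N (5 s.f.)

33180000 N


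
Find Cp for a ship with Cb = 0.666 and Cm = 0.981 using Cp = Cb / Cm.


Formula: Cp = Cb / Cm
Substituting: Cp = 0.666 / 0.981
Result: Cp ≈ 0.67890 (5 s.f.)

0.67890


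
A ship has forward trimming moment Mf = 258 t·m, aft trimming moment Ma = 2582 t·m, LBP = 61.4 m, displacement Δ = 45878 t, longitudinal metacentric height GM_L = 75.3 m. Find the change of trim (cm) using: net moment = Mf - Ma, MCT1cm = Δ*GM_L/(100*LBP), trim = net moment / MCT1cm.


Formula: net trimming moment = Mf - Ma; MCT1cm = Δ*GM_L/(100*LBP); trim = net moment / MCT1cm
Step 1 — net trimming moment = 258 - 2582 = -2324 t·m
Step 2 — MCT1cm = 45878 * 75.3 / (100 * 61.4) = 562.6406 t·m/cm
Step 3 — trim = -2324 / 562.6406 ≈ -4.1305 cm (5 s.f.)

-4.1305 cm


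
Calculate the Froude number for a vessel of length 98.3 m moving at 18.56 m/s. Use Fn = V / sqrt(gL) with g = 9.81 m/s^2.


Formula: Fn = V / sqrt(g * L)
Step 1 — g * L = 9.81 * 98.3 = 964.323
Step 2 — sqrt(g * L) = sqrt(964.323) = 31.053551
Step 3 — Fn = 18.56 / 31.053551 ≈ 0.59768 (5 s.f.)

0.59768


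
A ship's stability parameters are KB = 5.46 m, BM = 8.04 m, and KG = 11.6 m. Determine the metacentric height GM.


Formula: GM = KB + BM - KG
Step 1 — KM = KB + BM = 5.46 + 8.04 = 13.5 m
Step 2 — GM = KM - KG = 13.5 - 11.6 = 1.9 m

1.9 m


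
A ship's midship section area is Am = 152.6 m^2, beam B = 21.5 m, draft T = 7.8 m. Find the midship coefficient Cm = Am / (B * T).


Formula: Cm = Am / (B * T)
Step 1 — B * T = 21.5 * 7.8 = 167.7 m^2
Step 2 — Cm = 152.6 / 167.7 ≈ 0.90996 (5 s.f.)

0.90996


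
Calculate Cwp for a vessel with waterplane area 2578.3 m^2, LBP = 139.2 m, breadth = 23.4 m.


Formula: Cwp = Aw / (L * B)
Step 1 — L * B = 139.2 * 23.4 = 3257.28 m^2
Step 2 — Cwp = 2578.3 / 3257.28 ≈ 0.79155 (5 s.f.)

0.79155


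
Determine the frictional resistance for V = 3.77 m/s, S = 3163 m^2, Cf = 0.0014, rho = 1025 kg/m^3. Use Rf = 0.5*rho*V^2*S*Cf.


Formula: Rf = 0.5 * rho * V^2 * S * Cf
Step 1 — V^2 = 3.77^2 = 14.2129
Step 2 — 0.5 * rho * V^2 = 0.5 * 1025 * 14.2129 = 7284.11125
Step 3 — Rf = 7284.11125 * 3163 * 0.0014 ≈ 32256 N (5 s.f.)

32256 N


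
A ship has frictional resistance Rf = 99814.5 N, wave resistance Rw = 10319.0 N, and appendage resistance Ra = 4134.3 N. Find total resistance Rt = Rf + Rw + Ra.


Formula: Rt = Rf + Rw + Ra
Substituting: Rt = 99814.5 + 10319.0 + 4134.3
Result: Rt = 114267.8 N

114267.8 N


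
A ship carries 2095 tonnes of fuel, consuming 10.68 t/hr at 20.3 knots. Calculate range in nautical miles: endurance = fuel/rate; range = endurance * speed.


Formula: endurance = fuel / rate; range = endurance * speed
Step 1 — endurance = 2095 / 10.68 = 196.161 hours
Step 2 — range = 196.161 * 20.3 ≈ 3982.1 nautical miles (5 s.f.)

3982.1 NM


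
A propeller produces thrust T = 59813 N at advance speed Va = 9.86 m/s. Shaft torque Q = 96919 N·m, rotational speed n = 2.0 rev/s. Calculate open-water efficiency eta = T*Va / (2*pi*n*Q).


Formula: eta = T * Va / (2 * pi * n * Q)
Step 1 — numerator = T * Va = 59813 * 9.86 = 589756.18
Step 2 — 2 * pi * n = 2 * pi * 2.0 = 12.566371
Step 3 — denominator = 12.566371 * 96919 = 1217920.11
Step 4 — eta = 589756.18 / 1217920.11 ≈ 0.48423 (5 s.f.)

0.48423


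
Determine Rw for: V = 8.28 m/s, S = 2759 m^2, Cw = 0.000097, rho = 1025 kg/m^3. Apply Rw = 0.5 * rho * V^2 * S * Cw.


Formula: Rw = 0.5 * rho * V^2 * S * Cw
Step 1 — V^2 = 8.28^2 = 68.5584
Step 2 — 0.5 * rho * V^2 = 0.5 * 1025 * 68.5584 = 35136.18
Step 3 — Rw = 35136.18 * 2759 * 0.000097 ≈ 9403.2 N (5 s.f.)

9403.2 N


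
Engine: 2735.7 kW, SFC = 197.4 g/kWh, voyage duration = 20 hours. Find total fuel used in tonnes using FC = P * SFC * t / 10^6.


Formula: FC (tonnes) = P * SFC * t / 1,000,000
Step 1 — P * SFC * t = 2735.7 * 197.4 * 20 = 10800543.6 g
Step 2 — FC (tonnes) = 10800543.6 / 1,000,000 ≈ 10.801 tonnes (5 s.f.)

10.801 tonnes


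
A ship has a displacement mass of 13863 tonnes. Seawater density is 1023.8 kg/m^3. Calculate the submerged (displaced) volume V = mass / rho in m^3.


Formula: V = mass / rho
Step 1 — convert tonnes to kg: 13863 t * 1000 = 13863000 kg
Step 2 — V = 13863000 / 1023.8 ≈ 13541 m^3 (5 s.f.)

13541 m^3


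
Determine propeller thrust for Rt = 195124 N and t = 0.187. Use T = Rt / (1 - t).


Formula: T = Rt / (1 - t)
Step 1 — (1 - t) = 1 - 0.187 = 0.813
Step 2 — T = 195124 / 0.813 ≈ 240000 N (5 s.f.)

240000 N


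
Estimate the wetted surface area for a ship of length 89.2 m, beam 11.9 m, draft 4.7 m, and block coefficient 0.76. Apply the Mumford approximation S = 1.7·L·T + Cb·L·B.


Formula: S = 1.7*L*T + V/T with V = Cb*L*B*T, i.e. S = L * (1.7*T + Cb*B)
Step 1 — 1.7*T = 1.7 * 4.7 = 7.99 m
Step 2 — Cb*B = 0.76 * 11.9 = 9.044 m
Step 3 — 1.7*T + Cb*B = 7.99 + 9.044 = 17.034 m
Step 4 — S = 89.2 * 17.034 ≈ 1519.4 m^2 (5 s.f.)

1519.4 m^2


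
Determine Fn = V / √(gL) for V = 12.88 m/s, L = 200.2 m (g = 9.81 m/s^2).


Formula: Fn = V / sqrt(g * L)
Step 1 — g * L = 9.81 * 200.2 = 1963.962
Step 2 — sqrt(g * L) = sqrt(1963.962) = 44.316611
Step 3 — Fn = 12.88 / 44.316611 ≈ 0.29064 (5 s.f.)

0.29064


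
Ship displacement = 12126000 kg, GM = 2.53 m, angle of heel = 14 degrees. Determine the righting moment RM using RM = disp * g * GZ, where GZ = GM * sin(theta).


Formula: GZ = GM * sin(theta); RM = disp * g * GZ
Step 1 — GZ = 2.53 * sin(14°) = 2.53 * 0.241922 = 0.612063 m
Step 2 — RM = 12126000 * 9.81 * 0.612063 ≈ 72809000 N·m (5 s.f.)

72809000 N·m


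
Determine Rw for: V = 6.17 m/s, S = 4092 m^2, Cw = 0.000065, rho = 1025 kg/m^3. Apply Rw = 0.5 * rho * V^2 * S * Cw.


Formula: Rw = 0.5 * rho * V^2 * S * Cw
Step 1 — V^2 = 6.17^2 = 38.0689
Step 2 — 0.5 * rho * V^2 = 0.5 * 1025 * 38.0689 = 19510.31125
Step 3 — Rw = 19510.31125 * 4092 * 0.000065 ≈ 5189.4 N (5 s.f.)

5189.4 N


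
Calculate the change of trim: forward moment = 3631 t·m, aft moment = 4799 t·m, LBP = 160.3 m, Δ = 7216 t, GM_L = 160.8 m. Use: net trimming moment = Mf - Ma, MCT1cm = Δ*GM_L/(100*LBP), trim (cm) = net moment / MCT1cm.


Formula: net trimming moment = Mf - Ma; MCT1cm = Δ*GM_L/(100*LBP); trim = net moment / MCT1cm
Step 1 — net trimming moment = 3631 - 4799 = -1168 t·m
Step 2 — MCT1cm = 7216 * 160.8 / (100 * 160.3) = 72.3851 t·m/cm
Step 3 — trim = -1168 / 72.3851 ≈ -16.136 cm (5 s.f.)

-16.136 cm


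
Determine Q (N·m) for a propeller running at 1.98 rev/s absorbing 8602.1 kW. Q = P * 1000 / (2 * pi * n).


Formula: Q = P_W / (2 * pi * n)
Step 1 — P_W = 8602.1 kW * 1000 = 8602100.0 W
Step 2 — 2 * pi * n = 2 * pi * 1.98 = 12.440707
Step 3 — Q = 8602100.0 / 12.440707 ≈ 691450 N·m (5 s.f.)

691450 N·m


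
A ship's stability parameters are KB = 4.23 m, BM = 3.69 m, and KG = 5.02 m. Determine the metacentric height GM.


Formula: GM = KB + BM - KG
Step 1 — KM = KB + BM = 4.23 + 3.69 = 7.92 m
Step 2 — GM = KM - KG = 7.92 - 5.02 = 2.9 m

2.9 m


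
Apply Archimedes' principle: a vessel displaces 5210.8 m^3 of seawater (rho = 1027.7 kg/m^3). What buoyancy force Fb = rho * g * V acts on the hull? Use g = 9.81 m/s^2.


Formula: Fb = rho * g * V
Substituting: Fb = 1027.7 * 9.81 * 5210.8
Intermediate: 1027.7 * 9.81 = 10081.737
Result: Fb = 10081.737 * 5210.8 ≈ 52534000 N (5 s.f.)

52534000 N


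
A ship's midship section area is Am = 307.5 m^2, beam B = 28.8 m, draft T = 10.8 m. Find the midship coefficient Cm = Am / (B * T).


Formula: Cm = Am / (B * T)
Step 1 — B * T = 28.8 * 10.8 = 311.04 m^2
Step 2 — Cm = 307.5 / 311.04 ≈ 0.98862 (5 s.f.)

0.98862


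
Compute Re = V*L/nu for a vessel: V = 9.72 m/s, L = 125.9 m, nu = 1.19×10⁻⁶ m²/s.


Formula: Re = V * L / nu
Step 1 — V * L = 9.72 * 125.9 = 1223.748 m^2/s
Step 2 — Re = 1223.748 / 1.19e-6 = 1.03e+09

1.03e+09


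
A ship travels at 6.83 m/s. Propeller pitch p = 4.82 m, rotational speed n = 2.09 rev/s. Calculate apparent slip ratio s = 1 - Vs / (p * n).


Formula: s = 1 - Vs / (p * n)
Step 1 — p * n = 4.82 * 2.09 = 10.0738
Step 2 — Vs / (p*n) = 6.83 / 10.0738 = 0.677996 (6 d.p.)
Step 3 — s = 1 - 0.677996 = 0.322004

0.322004


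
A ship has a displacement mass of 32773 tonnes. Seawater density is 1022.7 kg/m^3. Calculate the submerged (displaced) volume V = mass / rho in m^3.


Formula: V = mass / rho
Step 1 — convert tonnes to kg: 32773 t * 1000 = 32773000 kg
Step 2 — V = 32773000 / 1022.7 ≈ 32046 m^3 (5 s.f.)

32046 m^3


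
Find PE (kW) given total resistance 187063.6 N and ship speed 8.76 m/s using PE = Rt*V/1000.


Formula: PE = Rt * V / 1000 (kW)
Step 1 — PE (W) = 187063.6 * 8.76 = 1638677.136 W
Step 2 — PE (kW) = 1638677.136 / 1000 ≈ 1638.7 kW (5 s.f.)

1638.7 kW


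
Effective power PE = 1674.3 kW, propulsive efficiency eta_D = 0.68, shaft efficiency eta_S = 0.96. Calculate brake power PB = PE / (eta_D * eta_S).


Formula: PB = PE / (eta_D * eta_S)
Step 1 — combined efficiency = eta_D * eta_S = 0.68 * 0.96 = 0.6528
Step 2 — PB = 1674.3 / 0.6528 ≈ 2564.8 kW (5 s.f.)

2564.8 kW


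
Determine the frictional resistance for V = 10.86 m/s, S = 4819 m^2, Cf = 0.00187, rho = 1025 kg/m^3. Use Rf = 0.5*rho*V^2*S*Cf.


Formula: Rf = 0.5 * rho * V^2 * S * Cf
Step 1 — V^2 = 10.86^2 = 117.9396
Step 2 — 0.5 * rho * V^2 = 0.5 * 1025 * 117.9396 = 60444.045
Step 3 — Rf = 60444.045 * 4819 * 0.00187 ≈ 544690 N (5 s.f.)

544690 N


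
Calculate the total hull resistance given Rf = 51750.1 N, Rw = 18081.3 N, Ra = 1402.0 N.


Formula: Rt = Rf + Rw + Ra
Substituting: Rt = 51750.1 + 18081.3 + 1402.0
Result: Rt = 71233.4 N

71233.4 N


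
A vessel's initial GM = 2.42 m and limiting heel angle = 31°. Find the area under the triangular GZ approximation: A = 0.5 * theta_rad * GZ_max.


Formula: GZ_max = GM * sin(theta); Area = 0.5 * theta_rad * GZ_max
Step 1 — GZ_max = 2.42 * sin(31°) = 2.42 * 0.515038 = 1.246392 m
Step 2 — theta_rad = 31 * pi/180 = 0.541052 rad
Step 3 — Area = 0.5 * 0.541052 * 1.246392 ≈ 0.33718 m·rad (5 s.f.)

0.33718 m·rad


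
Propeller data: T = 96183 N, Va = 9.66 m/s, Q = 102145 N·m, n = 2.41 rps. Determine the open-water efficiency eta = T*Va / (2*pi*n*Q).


Formula: eta = T * Va / (2 * pi * n * Q)
Step 1 — numerator = T * Va = 96183 * 9.66 = 929127.78
Step 2 — 2 * pi * n = 2 * pi * 2.41 = 15.142477
Step 3 — denominator = 15.142477 * 102145 = 1546728.31
Step 4 — eta = 929127.78 / 1546728.31 ≈ 0.60071 (5 s.f.)

0.60071


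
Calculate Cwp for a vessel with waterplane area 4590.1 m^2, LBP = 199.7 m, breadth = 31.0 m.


Formula: Cwp = Aw / (L * B)
Step 1 — L * B = 199.7 * 31.0 = 6190.7 m^2
Step 2 — Cwp = 4590.1 / 6190.7 ≈ 0.74145 (5 s.f.)

0.74145


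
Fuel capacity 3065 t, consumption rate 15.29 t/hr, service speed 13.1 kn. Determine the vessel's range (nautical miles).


Formula: endurance = fuel / rate; range = endurance * speed
Step 1 — endurance = 3065 / 15.29 = 200.4578 hours
Step 2 — range = 200.4578 * 13.1 ≈ 2626.0 nautical miles (5 s.f.)

2626.0 NM


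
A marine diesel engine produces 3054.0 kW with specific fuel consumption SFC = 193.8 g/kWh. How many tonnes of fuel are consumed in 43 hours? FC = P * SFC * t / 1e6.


Formula: FC (tonnes) = P * SFC * t / 1,000,000
Step 1 — P * SFC * t = 3054.0 * 193.8 * 43 = 25450203.6 g
Step 2 — FC (tonnes) = 25450203.6 / 1,000,000 ≈ 25.450 tonnes (5 s.f.)

25.450 tonnes


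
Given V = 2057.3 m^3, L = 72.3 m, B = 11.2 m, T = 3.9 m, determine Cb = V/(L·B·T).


Formula: Cb = V / (L * B * T)
Step 1 — L * B * T = 72.3 * 11.2 * 3.9 = 3158.064 m^3
Step 2 — Cb = 2057.3 / 3158.064 ≈ 0.65144 (5 s.f.)

0.65144


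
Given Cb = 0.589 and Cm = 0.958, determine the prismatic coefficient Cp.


Formula: Cp = Cb / Cm
Substituting: Cp = 0.589 / 0.958
Result: Cp ≈ 0.61482 (5 s.f.)

0.61482


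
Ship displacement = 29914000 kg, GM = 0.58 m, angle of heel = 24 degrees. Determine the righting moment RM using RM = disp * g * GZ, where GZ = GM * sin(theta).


Formula: GZ = GM * sin(theta); RM = disp * g * GZ
Step 1 — GZ = 0.58 * sin(24°) = 0.58 * 0.406737 = 0.235907 m
Step 2 — RM = 29914000 * 9.81 * 0.235907 ≈ 69228000 N·m (5 s.f.)

69228000 N·m


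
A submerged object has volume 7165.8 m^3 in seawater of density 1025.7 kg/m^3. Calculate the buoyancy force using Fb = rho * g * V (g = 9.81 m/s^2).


Formula: Fb = rho * g * V
Substituting: Fb = 1025.7 * 9.81 * 7165.8
Intermediate: 1025.7 * 9.81 = 10062.117
Result: Fb = 10062.117 * 7165.8 ≈ 72103000 N (5 s.f.)

72103000 N


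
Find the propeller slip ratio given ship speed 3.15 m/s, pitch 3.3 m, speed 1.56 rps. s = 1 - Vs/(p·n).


Formula: s = 1 - Vs / (p * n)
Step 1 — p * n = 3.3 * 1.56 = 5.148
Step 2 — Vs / (p*n) = 3.15 / 5.148 = 0.611888 (6 d.p.)
Step 3 — s = 1 - 0.611888 = 0.388112

0.388112


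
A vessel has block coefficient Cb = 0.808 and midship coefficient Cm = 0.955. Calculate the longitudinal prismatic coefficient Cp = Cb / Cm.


Formula: Cp = Cb / Cm
Substituting: Cp = 0.808 / 0.955
Result: Cp ≈ 0.84607 (5 s.f.)

0.84607


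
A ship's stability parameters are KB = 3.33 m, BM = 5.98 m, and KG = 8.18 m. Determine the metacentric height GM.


Formula: GM = KB + BM - KG
Step 1 — KM = KB + BM = 3.33 + 5.98 = 9.31 m
Step 2 — GM = KM - KG = 9.31 - 8.18 = 1.13 m

1.13 m


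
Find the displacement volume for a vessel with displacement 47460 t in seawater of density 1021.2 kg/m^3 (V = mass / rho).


Formula: V = mass / rho
Step 1 — convert tonnes to kg: 47460 t * 1000 = 47460000 kg
Step 2 — V = 47460000 / 1021.2 ≈ 46475 m^3 (5 s.f.)

46475 m^3


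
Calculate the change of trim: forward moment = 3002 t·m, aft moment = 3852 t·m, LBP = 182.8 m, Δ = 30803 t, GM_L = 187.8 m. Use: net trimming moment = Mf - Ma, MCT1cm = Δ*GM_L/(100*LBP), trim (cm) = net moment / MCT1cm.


Formula: net trimming moment = Mf - Ma; MCT1cm = Δ*GM_L/(100*LBP); trim = net moment / MCT1cm
Step 1 — net trimming moment = 3002 - 3852 = -850 t·m
Step 2 — MCT1cm = 30803 * 187.8 / (100 * 182.8) = 316.4553 t·m/cm
Step 3 — trim = -850 / 316.4553 ≈ -2.6860 cm (5 s.f.)

-2.6860 cm


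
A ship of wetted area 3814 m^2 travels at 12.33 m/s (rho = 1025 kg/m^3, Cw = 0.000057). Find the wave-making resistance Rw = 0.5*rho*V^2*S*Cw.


Formula: Rw = 0.5 * rho * V^2 * S * Cw
Step 1 — V^2 = 12.33^2 = 152.0289
Step 2 — 0.5 * rho * V^2 = 0.5 * 1025 * 152.0289 = 77914.81125
Step 3 — Rw = 77914.81125 * 3814 * 0.000057 ≈ 16939 N (5 s.f.)

16939 N


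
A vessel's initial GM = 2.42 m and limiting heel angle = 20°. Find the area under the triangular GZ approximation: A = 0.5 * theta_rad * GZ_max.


Formula: GZ_max = GM * sin(theta); Area = 0.5 * theta_rad * GZ_max
Step 1 — GZ_max = 2.42 * sin(20°) = 2.42 * 0.34202 = 0.827688 m
Step 2 — theta_rad = 20 * pi/180 = 0.349066 rad
Step 3 — Area = 0.5 * 0.349066 * 0.827688 ≈ 0.14446 m·rad (5 s.f.)

0.14446 m·rad


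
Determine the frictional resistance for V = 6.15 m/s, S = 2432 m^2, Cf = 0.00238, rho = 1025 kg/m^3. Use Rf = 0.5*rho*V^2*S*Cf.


Formula: Rf = 0.5 * rho * V^2 * S * Cf
Step 1 — V^2 = 6.15^2 = 37.8225
Step 2 — 0.5 * rho * V^2 = 0.5 * 1025 * 37.8225 = 19384.03125
Step 3 — Rf = 19384.03125 * 2432 * 0.00238 ≈ 112200 N (5 s.f.)

112200 N


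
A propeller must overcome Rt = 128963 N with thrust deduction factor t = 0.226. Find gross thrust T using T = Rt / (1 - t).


Formula: T = Rt / (1 - t)
Step 1 — (1 - t) = 1 - 0.226 = 0.774
Step 2 — T = 128963 / 0.774 ≈ 166620 N (5 s.f.)

166620 N


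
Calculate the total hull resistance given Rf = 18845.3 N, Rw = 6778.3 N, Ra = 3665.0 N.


Formula: Rt = Rf + Rw + Ra
Substituting: Rt = 18845.3 + 6778.3 + 3665.0
Result: Rt = 29288.6 N

29288.6 N


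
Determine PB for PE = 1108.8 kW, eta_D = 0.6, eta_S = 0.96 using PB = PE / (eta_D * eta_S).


Formula: PB = PE / (eta_D * eta_S)
Step 1 — combined efficiency = eta_D * eta_S = 0.6 * 0.96 = 0.576
Step 2 — PB = 1108.8 / 0.576 ≈ 1925.0 kW (5 s.f.)

1925.0 kW


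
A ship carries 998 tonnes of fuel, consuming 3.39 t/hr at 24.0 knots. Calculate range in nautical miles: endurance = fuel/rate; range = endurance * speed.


Formula: endurance = fuel / rate; range = endurance * speed
Step 1 — endurance = 998 / 3.39 = 294.3953 hours
Step 2 — range = 294.3953 * 24.0 ≈ 7065.5 nautical miles (5 s.f.)

7065.5 NM


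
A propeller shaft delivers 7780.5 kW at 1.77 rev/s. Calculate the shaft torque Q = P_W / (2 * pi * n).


Formula: Q = P_W / (2 * pi * n)
Step 1 — P_W = 7780.5 kW * 1000 = 7780500.0 W
Step 2 — 2 * pi * n = 2 * pi * 1.77 = 11.121238
Step 3 — Q = 7780500.0 / 11.121238 ≈ 699610 N·m (5 s.f.)

699610 N·m


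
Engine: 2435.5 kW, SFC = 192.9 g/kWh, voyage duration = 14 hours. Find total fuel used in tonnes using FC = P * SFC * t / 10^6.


Formula: FC (tonnes) = P * SFC * t / 1,000,000
Step 1 — P * SFC * t = 2435.5 * 192.9 * 14 = 6577311.3 g
Step 2 — FC (tonnes) = 6577311.3 / 1,000,000 ≈ 6.5773 tonnes (5 s.f.)

6.5773 tonnes


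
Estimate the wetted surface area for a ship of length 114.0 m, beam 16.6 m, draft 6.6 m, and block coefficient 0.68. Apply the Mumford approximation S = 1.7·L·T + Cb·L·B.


Formula: S = 1.7*L*T + V/T with V = Cb*L*B*T, i.e. S = L * (1.7*T + Cb*B)
Step 1 — 1.7*T = 1.7 * 6.6 = 11.22 m
Step 2 — Cb*B = 0.68 * 16.6 = 11.288 m
Step 3 — 1.7*T + Cb*B = 11.22 + 11.288 = 22.508 m
Step 4 — S = 114.0 * 22.508 ≈ 2565.9 m^2 (5 s.f.)

2565.9 m^2


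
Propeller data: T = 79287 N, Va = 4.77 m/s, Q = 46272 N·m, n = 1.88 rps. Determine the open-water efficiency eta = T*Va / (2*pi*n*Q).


Formula: eta = T * Va / (2 * pi * n * Q)
Step 1 — numerator = T * Va = 79287 * 4.77 = 378198.99
Step 2 — 2 * pi * n = 2 * pi * 1.88 = 11.812388
Step 3 — denominator = 11.812388 * 46272 = 546582.82
Step 4 — eta = 378198.99 / 546582.82 ≈ 0.69193 (5 s.f.)

0.69193


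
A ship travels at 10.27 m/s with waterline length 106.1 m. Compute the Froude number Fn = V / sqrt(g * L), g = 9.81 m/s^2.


Formula: Fn = V / sqrt(g * L)
Step 1 — g * L = 9.81 * 106.1 = 1040.841
Step 2 — sqrt(g * L) = sqrt(1040.841) = 32.262068
Step 3 — Fn = 10.27 / 32.262068 ≈ 0.31833 (5 s.f.)

0.31833


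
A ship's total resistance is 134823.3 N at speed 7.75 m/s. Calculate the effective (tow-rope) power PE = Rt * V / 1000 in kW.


Formula: PE = Rt * V / 1000 (kW)
Step 1 — PE (W) = 134823.3 * 7.75 = 1044880.575 W
Step 2 — PE (kW) = 1044880.575 / 1000 ≈ 1044.9 kW (5 s.f.)

1044.9 kW


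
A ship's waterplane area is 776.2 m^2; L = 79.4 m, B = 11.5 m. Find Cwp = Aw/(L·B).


Formula: Cwp = Aw / (L * B)
Step 1 — L * B = 79.4 * 11.5 = 913.1 m^2
Step 2 — Cwp = 776.2 / 913.1 ≈ 0.85007 (5 s.f.)

0.85007


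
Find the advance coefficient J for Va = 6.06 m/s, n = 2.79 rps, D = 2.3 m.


Formula: J = Va / (n * D)
Step 1 — n * D = 2.79 * 2.3 = 6.417
Step 2 — J = 6.06 / 6.417 ≈ 0.94437 (5 s.f.)

0.94437


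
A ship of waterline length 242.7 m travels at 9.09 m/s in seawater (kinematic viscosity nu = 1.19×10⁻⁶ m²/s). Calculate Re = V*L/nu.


Formula: Re = V * L / nu
Step 1 — V * L = 9.09 * 242.7 = 2206.143 m^2/s
Step 2 — Re = 2206.143 / 1.19e-6 = 1.85e+09

1.85e+09


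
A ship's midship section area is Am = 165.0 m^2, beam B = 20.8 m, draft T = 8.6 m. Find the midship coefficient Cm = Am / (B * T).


Formula: Cm = Am / (B * T)
Step 1 — B * T = 20.8 * 8.6 = 178.88 m^2
Step 2 — Cm = 165.0 / 178.88 ≈ 0.92241 (5 s.f.)

0.92241


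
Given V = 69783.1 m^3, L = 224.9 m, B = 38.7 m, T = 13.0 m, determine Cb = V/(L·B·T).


Formula: Cb = V / (L * B * T)
Step 1 — L * B * T = 224.9 * 38.7 * 13.0 = 113147.19 m^3
Step 2 — Cb = 69783.1 / 113147.19 ≈ 0.61675 (5 s.f.)

0.61675


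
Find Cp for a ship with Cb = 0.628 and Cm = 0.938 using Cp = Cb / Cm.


Formula: Cp = Cb / Cm
Substituting: Cp = 0.628 / 0.938
Result: Cp ≈ 0.66951 (5 s.f.)

0.66951


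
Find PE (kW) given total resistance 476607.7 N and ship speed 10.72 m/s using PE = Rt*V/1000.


Formula: PE = Rt * V / 1000 (kW)
Step 1 — PE (W) = 476607.7 * 10.72 = 5109234.544 W
Step 2 — PE (kW) = 5109234.544 / 1000 ≈ 5109.2 kW (5 s.f.)

5109.2 kW


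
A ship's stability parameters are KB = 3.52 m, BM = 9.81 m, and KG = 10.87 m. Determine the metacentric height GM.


Formula: GM = KB + BM - KG
Step 1 — KM = KB + BM = 3.52 + 9.81 = 13.33 m
Step 2 — GM = KM - KG = 13.33 - 10.87 = 2.46 m

2.46 m


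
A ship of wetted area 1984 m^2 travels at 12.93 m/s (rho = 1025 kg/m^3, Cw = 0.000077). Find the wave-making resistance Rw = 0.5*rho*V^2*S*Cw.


Formula: Rw = 0.5 * rho * V^2 * S * Cw
Step 1 — V^2 = 12.93^2 = 167.1849
Step 2 — 0.5 * rho * V^2 = 0.5 * 1025 * 167.1849 = 85682.26125
Step 3 — Rw = 85682.26125 * 1984 * 0.000077 ≈ 13090 N (5 s.f.)

13090 N


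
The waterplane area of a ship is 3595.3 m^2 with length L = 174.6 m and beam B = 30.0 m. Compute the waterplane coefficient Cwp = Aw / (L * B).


Formula: Cwp = Aw / (L * B)
Step 1 — L * B = 174.6 * 30.0 = 5238.0 m^2
Step 2 — Cwp = 3595.3 / 5238.0 ≈ 0.68639 (5 s.f.)

0.68639


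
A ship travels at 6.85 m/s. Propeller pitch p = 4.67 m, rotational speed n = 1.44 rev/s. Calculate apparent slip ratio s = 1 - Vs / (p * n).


Formula: s = 1 - Vs / (p * n)
Step 1 — p * n = 4.67 * 1.44 = 6.7248
Step 2 — Vs / (p*n) = 6.85 / 6.7248 = 1.018618 (6 d.p.)
Step 3 — s = 1 - 1.018618 = -0.018618

-0.018618


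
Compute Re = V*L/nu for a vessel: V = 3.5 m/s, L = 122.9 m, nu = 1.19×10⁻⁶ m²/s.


Formula: Re = V * L / nu
Step 1 — V * L = 3.5 * 122.9 = 430.15 m^2/s
Step 2 — Re = 430.15 / 1.19e-6 = 3.61e+08

3.61e+08


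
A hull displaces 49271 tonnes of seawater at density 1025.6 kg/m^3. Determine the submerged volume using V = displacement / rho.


Formula: V = mass / rho
Step 1 — convert tonnes to kg: 49271 t * 1000 = 49271000 kg
Step 2 — V = 49271000 / 1025.6 ≈ 48041 m^3 (5 s.f.)

48041 m^3


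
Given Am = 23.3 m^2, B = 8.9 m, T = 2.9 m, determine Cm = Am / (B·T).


Formula: Cm = Am / (B * T)
Step 1 — B * T = 8.9 * 2.9 = 25.81 m^2
Step 2 — Cm = 23.3 / 25.81 ≈ 0.90275 (5 s.f.)

0.90275


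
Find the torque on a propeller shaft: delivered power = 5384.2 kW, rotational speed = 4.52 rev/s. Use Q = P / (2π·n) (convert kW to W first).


Formula: Q = P_W / (2 * pi * n)
Step 1 — P_W = 5384.2 kW * 1000 = 5384200.0 W
Step 2 — 2 * pi * n = 2 * pi * 4.52 = 28.399998
Step 3 — Q = 5384200.0 / 28.399998 ≈ 189580 N·m (5 s.f.)

189580 N·m


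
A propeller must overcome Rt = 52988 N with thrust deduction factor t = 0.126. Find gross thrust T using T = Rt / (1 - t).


Formula: T = Rt / (1 - t)
Step 1 — (1 - t) = 1 - 0.126 = 0.874
Step 2 — T = 52988 / 0.874 ≈ 60627 N (5 s.f.)

60627 N
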